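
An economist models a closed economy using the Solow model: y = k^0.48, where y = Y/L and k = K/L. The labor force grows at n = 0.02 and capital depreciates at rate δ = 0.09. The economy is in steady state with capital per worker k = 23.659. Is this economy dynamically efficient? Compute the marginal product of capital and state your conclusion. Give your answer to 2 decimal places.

Capital per worker breaks even when investment replaces (n + δ)·k; here n + δ = 0.11.
MPK = 0.48·k^(0.48−1) = 0.48·23.659^(-0.52) ≈ 0.0926.
MPK < 0.11, so the economy is dynamically inefficient (over-saving).

dynamically inefficient; MPK ≈ 0.09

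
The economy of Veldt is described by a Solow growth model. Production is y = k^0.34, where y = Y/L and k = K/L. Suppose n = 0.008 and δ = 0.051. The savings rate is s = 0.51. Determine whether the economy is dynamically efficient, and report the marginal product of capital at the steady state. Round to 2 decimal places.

Capital per worker breaks even when investment replaces (n + δ)·k; here n + δ = 0.059.
Steady-state k*: s·k^0.34 = 0.059·k gives k* = (0.51/0.059)^(1/0.66) ≈ 26.2585.
MPK = 0.34·26.2585^(-0.66) ≈ 0.0393.
MPK < n+δ = 0.059, so the economy is dynamically inefficient (over-saving).

dynamically inefficient; MPK ≈ 0.04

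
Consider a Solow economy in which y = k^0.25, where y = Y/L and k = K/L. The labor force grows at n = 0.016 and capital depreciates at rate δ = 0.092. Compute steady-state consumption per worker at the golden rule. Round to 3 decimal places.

c_gold ≈ 0.992

Break-even investment rate: n + δ = 0.016 + 0.092 = 0.108.
Setting f'(k) = n+δ gives 0.25·k^(0.25−1) = 0.108, hence k_gold = (0.25/0.108)^(1/0.75) ≈ 3.0621.
y_gold = 3.0621^0.25 ≈ 1.3228.
c_gold = y_gold − (n+δ)·k_gold = 1.3228 − 0.108·3.0621 ≈ 0.9921.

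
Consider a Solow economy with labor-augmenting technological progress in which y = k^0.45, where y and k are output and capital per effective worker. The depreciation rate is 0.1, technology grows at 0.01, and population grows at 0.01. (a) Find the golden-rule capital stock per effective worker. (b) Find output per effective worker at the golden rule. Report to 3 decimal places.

The effective depreciation rate is n + g + δ = 0.01 + 0.01 + 0.1 = 0.12.
Golden rule sets MPK = n+g+δ: 0.45·k^(0.45−1) = 0.12, so k_gold = (0.45/0.12)^(1/0.55) ≈ 11.0584.
y_gold = 11.0584^0.45 ≈ 2.9489.

(a) k_gold ≈ 11.058; (b) y_gold ≈ 2.949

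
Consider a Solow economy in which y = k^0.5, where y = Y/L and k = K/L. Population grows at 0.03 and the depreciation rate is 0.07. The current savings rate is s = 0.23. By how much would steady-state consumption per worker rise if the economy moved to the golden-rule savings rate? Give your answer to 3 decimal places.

The effective depreciation rate is n + δ = 0.03 + 0.07 = 0.1.
Current steady state (s = 0.23): k* = (0.23/0.1)^(1/0.5) ≈ 5.2900, y* = 5.2900^0.5 ≈ 2.3000, c* = (1−0.23)·2.3000 ≈ 1.7710.
Setting f'(k) = n+δ gives 0.5·k^(0.5−1) = 0.1, hence k_gold = (0.5/0.1)^(1/0.5) ≈ 25.0000.
y_gold = 25.0000^0.5 ≈ 5.0000, c_gold = y_gold − 0.1·k_gold ≈ 2.5000.
Gain: Δc = 2.5000 − 1.7710 ≈ 0.7290.

Δc ≈ 0.729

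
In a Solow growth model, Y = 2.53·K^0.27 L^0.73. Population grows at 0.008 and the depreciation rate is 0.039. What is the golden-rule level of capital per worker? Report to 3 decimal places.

k_gold ≈ 39.112

Capital per worker breaks even when investment replaces (n + δ)·k; here n + δ = 0.047.
At the golden rule the marginal product of capital equals n+δ: 0.27·2.53·k^(0.27−1) = 0.047. Solving, k_gold = (0.27·2.53/0.047)^(1/0.73) ≈ 39.1120.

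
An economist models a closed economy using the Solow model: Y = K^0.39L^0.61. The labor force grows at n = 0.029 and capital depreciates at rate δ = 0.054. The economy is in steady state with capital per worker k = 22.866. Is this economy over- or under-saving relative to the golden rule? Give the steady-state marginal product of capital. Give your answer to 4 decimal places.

over-saving; MPK ≈ 0.0578

The effective depreciation rate is n + δ = 0.029 + 0.054 = 0.083.
MPK = 0.39·k^(0.39−1) = 0.39·22.866^(-0.61) ≈ 0.0578.
MPK < 0.083, so the economy is dynamically inefficient (over-saving).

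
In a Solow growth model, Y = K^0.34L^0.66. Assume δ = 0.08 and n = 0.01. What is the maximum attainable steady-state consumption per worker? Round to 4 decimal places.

The effective depreciation rate is n + δ = 0.01 + 0.08 = 0.09.
Setting f'(k) = n+δ gives 0.34·k^(0.34−1) = 0.09, hence k_gold = (0.34/0.09)^(1/0.66) ≈ 7.4920.
y_gold = 7.4920^0.34 ≈ 1.9832.
c_gold = y_gold − (n+δ)·k_gold = 1.9832 − 0.09·7.4920 ≈ 1.3089.

c_gold ≈ 1.3089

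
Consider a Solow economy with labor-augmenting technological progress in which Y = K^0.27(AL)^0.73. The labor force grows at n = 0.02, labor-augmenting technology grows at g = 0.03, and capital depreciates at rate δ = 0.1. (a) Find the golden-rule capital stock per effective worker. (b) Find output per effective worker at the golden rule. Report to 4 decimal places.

(a) k_gold ≈ 2.2371; (b) y_gold ≈ 1.2428

n + g + δ = 0.02 + 0.03 + 0.1 = 0.15.
At the golden rule the marginal product of capital equals n+g+δ: 0.27·k^(0.27−1) = 0.15. Solving, k_gold = (0.27/0.15)^(1/0.73) ≈ 2.2371.
y_gold = 2.2371^0.27 ≈ 1.2428.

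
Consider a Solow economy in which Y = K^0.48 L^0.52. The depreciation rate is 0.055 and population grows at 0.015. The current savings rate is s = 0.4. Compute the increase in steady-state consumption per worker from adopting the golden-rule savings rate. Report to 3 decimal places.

The effective depreciation rate is n + δ = 0.015 + 0.055 = 0.07.
Current steady state (s = 0.4): k* = (0.4/0.07)^(1/0.52) ≈ 28.5559, y* = 28.5559^0.48 ≈ 4.9973, c* = (1−0.4)·4.9973 ≈ 2.9984.
At the golden rule the marginal product of capital equals n+δ: 0.48·k^(0.48−1) = 0.07. Solving, k_gold = (0.48/0.07)^(1/0.52) ≈ 40.5478.
y_gold = 40.5478^0.48 ≈ 5.9132, c_gold = y_gold − 0.07·k_gold ≈ 3.0749.
Gain: Δc = 3.0749 − 2.9984 ≈ 0.0765.

Δc ≈ 0.077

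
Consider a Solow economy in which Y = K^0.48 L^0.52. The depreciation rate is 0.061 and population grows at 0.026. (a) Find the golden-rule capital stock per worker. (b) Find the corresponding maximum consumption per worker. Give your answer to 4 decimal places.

n + δ = 0.026 + 0.061 = 0.087.
Maximizing c = f(k) − (n+δ)·k gives f'(k) = n+δ, i.e. 0.48·k^(0.48−1) = 0.087, so k_gold = (0.48/0.087)^(1/0.52) ≈ 26.6924.
y_gold = 26.6924^0.48 ≈ 4.8380; c_gold = y_gold − 0.087·k_gold ≈ 2.5158.

(a) k_gold ≈ 26.6924; (b) c_gold ≈ 2.5158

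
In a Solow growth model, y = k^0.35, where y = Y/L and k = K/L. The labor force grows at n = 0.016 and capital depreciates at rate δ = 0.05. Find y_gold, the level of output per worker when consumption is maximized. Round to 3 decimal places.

y_gold ≈ 2.455

Capital per worker breaks even when investment replaces (n + δ)·k; here n + δ = 0.066.
Golden rule sets MPK = n+δ: 0.35·k^(0.35−1) = 0.066, so k_gold = (0.35/0.066)^(1/0.65) ≈ 13.0212.
Output: y_gold = k_gold^0.35 = 13.0212^0.35 ≈ 2.4554.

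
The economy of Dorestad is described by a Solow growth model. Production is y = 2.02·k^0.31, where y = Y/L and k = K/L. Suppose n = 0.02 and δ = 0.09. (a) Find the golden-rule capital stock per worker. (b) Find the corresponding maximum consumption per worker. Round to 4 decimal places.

(a) k_gold ≈ 12.4356; (b) c_gold ≈ 3.0447

Break-even investment rate: n + δ = 0.02 + 0.09 = 0.11.
At the golden rule the marginal product of capital equals n+δ: 0.31·2.02·k^(0.31−1) = 0.11. Solving, k_gold = (0.31·2.02/0.11)^(1/0.69) ≈ 12.4356.
y_gold = 2.02·12.4356^0.31 ≈ 4.4126; c_gold = y_gold − 0.11·k_gold ≈ 3.0447.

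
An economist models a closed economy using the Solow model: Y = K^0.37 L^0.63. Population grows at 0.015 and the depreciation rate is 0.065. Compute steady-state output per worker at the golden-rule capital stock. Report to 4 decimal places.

y_gold ≈ 2.4582

Break-even investment rate: n + δ = 0.015 + 0.065 = 0.08.
Golden rule sets MPK = n+δ: 0.37·k^(0.37−1) = 0.08, so k_gold = (0.37/0.08)^(1/0.63) ≈ 11.3693.
Output: y_gold = k_gold^0.37 = 11.3693^0.37 ≈ 2.4582.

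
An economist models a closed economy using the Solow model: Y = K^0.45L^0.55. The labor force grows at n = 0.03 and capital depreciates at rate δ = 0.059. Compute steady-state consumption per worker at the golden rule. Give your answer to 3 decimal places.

n + δ = 0.03 + 0.059 = 0.089.
Maximizing c = f(k) − (n+δ)·k gives f'(k) = n+δ, i.e. 0.45·k^(0.45−1) = 0.089, so k_gold = (0.45/0.089)^(1/0.55) ≈ 19.0405.
y_gold = 19.0405^0.45 ≈ 3.7658.
c_gold = y_gold − (n+δ)·k_gold = 3.7658 − 0.089·19.0405 ≈ 2.0712.

c_gold ≈ 2.071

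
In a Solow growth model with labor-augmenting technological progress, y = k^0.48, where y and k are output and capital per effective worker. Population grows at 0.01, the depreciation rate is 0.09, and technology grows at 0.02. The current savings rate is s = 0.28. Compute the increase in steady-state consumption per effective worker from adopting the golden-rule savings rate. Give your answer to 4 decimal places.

Δc ≈ 0.2956

Break-even investment rate: n + g + δ = 0.01 + 0.02 + 0.09 = 0.12.
Current steady state (s = 0.28): k* = (0.28/0.12)^(1/0.52) ≈ 5.1009, y* = 5.1009^0.48 ≈ 2.1861, c* = (1−0.28)·2.1861 ≈ 1.5740.
Maximizing c = f(k) − (n+g+δ)·k gives f'(k) = n+g+δ, i.e. 0.48·k^(0.48−1) = 0.12, so k_gold = (0.48/0.12)^(1/0.52) ≈ 14.3816.
y_gold = 14.3816^0.48 ≈ 3.5954, c_gold = y_gold − 0.12·k_gold ≈ 1.8696.
Gain: Δc = 1.8696 − 1.5740 ≈ 0.2956.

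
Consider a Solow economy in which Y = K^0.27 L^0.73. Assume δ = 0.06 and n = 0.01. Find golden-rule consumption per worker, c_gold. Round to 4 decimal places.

c_gold ≈ 1.2027

n + δ = 0.01 + 0.06 = 0.07.
Maximizing c = f(k) − (n+δ)·k gives f'(k) = n+δ, i.e. 0.27·k^(0.27−1) = 0.07, so k_gold = (0.27/0.07)^(1/0.73) ≈ 6.3548.
y_gold = 6.3548^0.27 ≈ 1.6475.
c_gold = y_gold − (n+δ)·k_gold = 1.6475 − 0.07·6.3548 ≈ 1.2027.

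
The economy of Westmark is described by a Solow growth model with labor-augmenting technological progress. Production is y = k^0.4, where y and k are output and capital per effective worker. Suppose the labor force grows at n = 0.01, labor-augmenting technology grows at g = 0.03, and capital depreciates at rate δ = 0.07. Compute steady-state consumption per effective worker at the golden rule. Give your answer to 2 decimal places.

c_gold ≈ 1.42

Capital per effective worker breaks even when investment replaces (n + g + δ)·k; here n + g + δ = 0.11.
Setting f'(k) = n+g+δ gives 0.4·k^(0.4−1) = 0.11, hence k_gold = (0.4/0.11)^(1/0.6) ≈ 8.5990.
y_gold = 8.5990^0.4 ≈ 2.3647.
c_gold = y_gold − (n+g+δ)·k_gold = 2.3647 − 0.11·8.5990 ≈ 1.4188.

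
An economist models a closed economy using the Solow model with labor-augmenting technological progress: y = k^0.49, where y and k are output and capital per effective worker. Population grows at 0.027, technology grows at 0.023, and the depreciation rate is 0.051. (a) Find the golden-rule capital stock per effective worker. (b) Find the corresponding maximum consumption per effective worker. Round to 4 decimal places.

Break-even investment rate: n + g + δ = 0.027 + 0.023 + 0.051 = 0.101.
Maximizing c = f(k) − (n+g+δ)·k gives f'(k) = n+g+δ, i.e. 0.49·k^(0.49−1) = 0.101, so k_gold = (0.49/0.101)^(1/0.51) ≈ 22.1234.
y_gold = 22.1234^0.49 ≈ 4.5601; c_gold = y_gold − 0.101·k_gold ≈ 2.3257.

(a) k_gold ≈ 22.1234; (b) c_gold ≈ 2.3257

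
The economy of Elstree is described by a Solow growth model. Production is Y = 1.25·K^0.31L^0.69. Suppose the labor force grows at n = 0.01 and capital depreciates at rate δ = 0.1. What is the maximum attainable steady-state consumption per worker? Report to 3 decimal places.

Capital per worker breaks even when investment replaces (n + δ)·k; here n + δ = 0.11.
Golden rule sets MPK = n+δ: 0.31·1.25·k^(0.31−1) = 0.11, so k_gold = (0.31·1.25/0.11)^(1/0.69) ≈ 6.2027.
y_gold = 1.25·6.2027^0.31 ≈ 2.2009.
c_gold = y_gold − (n+δ)·k_gold = 2.2009 − 0.11·6.2027 ≈ 1.5187.

c_gold ≈ 1.519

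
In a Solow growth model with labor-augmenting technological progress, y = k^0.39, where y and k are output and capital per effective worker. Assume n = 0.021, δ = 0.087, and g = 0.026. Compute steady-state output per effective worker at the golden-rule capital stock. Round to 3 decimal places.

n + g + δ = 0.021 + 0.026 + 0.087 = 0.134.
Setting f'(k) = n+g+δ gives 0.39·k^(0.39−1) = 0.134, hence k_gold = (0.39/0.134)^(1/0.61) ≈ 5.7622.
Output: y_gold = k_gold^0.39 = 5.7622^0.39 ≈ 1.9798.

y_gold ≈ 1.980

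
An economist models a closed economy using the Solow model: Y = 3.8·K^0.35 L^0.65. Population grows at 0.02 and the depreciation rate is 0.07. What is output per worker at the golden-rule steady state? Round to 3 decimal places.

y_gold ≈ 16.202

Break-even investment rate: n + δ = 0.02 + 0.07 = 0.09.
At the golden rule the marginal product of capital equals n+δ: 0.35·3.8·k^(0.35−1) = 0.09. Solving, k_gold = (0.35·3.8/0.09)^(1/0.65) ≈ 63.0084.
Output: y_gold = 3.8·k_gold^0.35 = 3.8·63.0084^0.35 ≈ 16.2022.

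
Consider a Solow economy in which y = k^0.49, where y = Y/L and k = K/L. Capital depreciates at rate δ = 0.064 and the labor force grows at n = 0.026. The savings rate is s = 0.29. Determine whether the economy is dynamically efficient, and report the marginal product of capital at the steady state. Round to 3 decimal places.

dynamically efficient; MPK ≈ 0.152

n + δ = 0.026 + 0.064 = 0.09.
Steady-state k*: s·k^0.49 = 0.09·k gives k* = (0.29/0.09)^(1/0.51) ≈ 9.9171.
MPK = 0.49·9.9171^(-0.51) ≈ 0.1521.
MPK > n+δ = 0.09, so the economy is dynamically efficient (under-saving).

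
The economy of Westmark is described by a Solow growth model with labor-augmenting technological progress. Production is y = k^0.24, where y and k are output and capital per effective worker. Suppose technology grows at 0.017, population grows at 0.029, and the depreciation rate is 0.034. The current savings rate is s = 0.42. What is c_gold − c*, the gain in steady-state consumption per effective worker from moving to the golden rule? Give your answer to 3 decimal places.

Δc ≈ 0.096

The effective depreciation rate is n + g + δ = 0.029 + 0.017 + 0.034 = 0.08.
Current steady state (s = 0.42): k* = (0.42/0.08)^(1/0.76) ≈ 8.8629, y* = 8.8629^0.24 ≈ 1.6882, c* = (1−0.42)·1.6882 ≈ 0.9791.
Golden rule sets MPK = n+g+δ: 0.24·k^(0.24−1) = 0.08, so k_gold = (0.24/0.08)^(1/0.76) ≈ 4.2442.
y_gold = 4.2442^0.24 ≈ 1.4147, c_gold = y_gold − 0.08·k_gold ≈ 1.0752.
Gain: Δc = 1.0752 − 0.9791 ≈ 0.0960.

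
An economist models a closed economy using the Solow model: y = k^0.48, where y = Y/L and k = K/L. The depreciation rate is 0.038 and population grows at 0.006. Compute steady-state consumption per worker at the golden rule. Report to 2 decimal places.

c_gold ≈ 4.72

Capital per worker breaks even when investment replaces (n + δ)·k; here n + δ = 0.044.
Setting f'(k) = n+δ gives 0.48·k^(0.48−1) = 0.044, hence k_gold = (0.48/0.044)^(1/0.52) ≈ 99.0255.
y_gold = 99.0255^0.48 ≈ 9.0773.
c_gold = y_gold − (n+δ)·k_gold = 9.0773 − 0.044·99.0255 ≈ 4.7202.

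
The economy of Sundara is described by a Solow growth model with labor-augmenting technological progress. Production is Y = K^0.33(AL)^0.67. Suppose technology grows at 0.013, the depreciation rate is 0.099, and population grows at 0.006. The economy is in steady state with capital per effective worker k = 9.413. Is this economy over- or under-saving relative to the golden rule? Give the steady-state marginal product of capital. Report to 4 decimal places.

The effective depreciation rate is n + g + δ = 0.006 + 0.013 + 0.099 = 0.118.
MPK = 0.33·k^(0.33−1) = 0.33·9.413^(-0.67) ≈ 0.0735.
MPK < 0.118, so the economy is dynamically inefficient (over-saving).

over-saving; MPK ≈ 0.0735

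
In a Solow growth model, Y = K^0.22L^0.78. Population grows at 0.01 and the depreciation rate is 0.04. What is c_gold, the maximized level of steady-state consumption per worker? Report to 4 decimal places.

c_gold ≈ 1.1846

n + δ = 0.01 + 0.04 = 0.05.
Golden rule sets MPK = n+δ: 0.22·k^(0.22−1) = 0.05, so k_gold = (0.22/0.05)^(1/0.78) ≈ 6.6825.
y_gold = 6.6825^0.22 ≈ 1.5188.
c_gold = y_gold − (n+δ)·k_gold = 1.5188 − 0.05·6.6825 ≈ 1.1846.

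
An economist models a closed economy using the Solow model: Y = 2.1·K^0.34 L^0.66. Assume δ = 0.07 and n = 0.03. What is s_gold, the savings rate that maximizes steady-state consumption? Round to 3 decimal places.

s_gold = 0.340

Capital per worker breaks even when investment replaces (n + δ)·k; here n + δ = 0.1.
At the golden rule MPK = n+δ, and in any Cobb-Douglas steady state s = (n+δ)·k/y = MPK·k/y = capital's share 0.34.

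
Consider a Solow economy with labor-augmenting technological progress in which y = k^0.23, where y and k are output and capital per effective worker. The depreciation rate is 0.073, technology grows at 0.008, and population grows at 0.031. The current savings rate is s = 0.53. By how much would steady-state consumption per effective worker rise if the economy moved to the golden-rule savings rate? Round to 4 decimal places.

Break-even investment rate: n + g + δ = 0.031 + 0.008 + 0.073 = 0.112.
Current steady state (s = 0.53): k* = (0.53/0.112)^(1/0.77) ≈ 7.5283, y* = 7.5283^0.23 ≈ 1.5909, c* = (1−0.53)·1.5909 ≈ 0.7477.
Maximizing c = f(k) − (n+g+δ)·k gives f'(k) = n+g+δ, i.e. 0.23·k^(0.23−1) = 0.112, so k_gold = (0.23/0.112)^(1/0.77) ≈ 2.5460.
y_gold = 2.5460^0.23 ≈ 1.2398, c_gold = y_gold − 0.112·k_gold ≈ 0.9546.
Gain: Δc = 0.9546 − 0.7477 ≈ 0.2069.

Δc ≈ 0.2069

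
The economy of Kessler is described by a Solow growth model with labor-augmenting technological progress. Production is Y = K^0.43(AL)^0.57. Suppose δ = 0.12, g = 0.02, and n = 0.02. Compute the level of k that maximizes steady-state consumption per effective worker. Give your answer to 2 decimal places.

n + g + δ = 0.02 + 0.02 + 0.12 = 0.16.
Maximizing c = f(k) − (n+g+δ)·k gives f'(k) = n+g+δ, i.e. 0.43·k^(0.43−1) = 0.16, so k_gold = (0.43/0.16)^(1/0.57) ≈ 5.6656.

k_gold ≈ 5.67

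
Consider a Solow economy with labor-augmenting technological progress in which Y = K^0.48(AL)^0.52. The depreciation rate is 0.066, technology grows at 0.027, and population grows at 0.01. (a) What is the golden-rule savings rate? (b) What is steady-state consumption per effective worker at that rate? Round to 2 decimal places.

(a) s_gold = 0.48; (b) c_gold ≈ 2.15

Break-even investment rate: n + g + δ = 0.01 + 0.027 + 0.066 = 0.103.
For Cobb-Douglas, s_gold equals capital's share: s_gold = 0.48.
Setting f'(k) = n+g+δ gives 0.48·k^(0.48−1) = 0.103, hence k_gold = (0.48/0.103)^(1/0.52) ≈ 19.2927.
y_gold = 19.2927^0.48 ≈ 4.1399; c_gold = (1−0.48)·y_gold ≈ 2.1527.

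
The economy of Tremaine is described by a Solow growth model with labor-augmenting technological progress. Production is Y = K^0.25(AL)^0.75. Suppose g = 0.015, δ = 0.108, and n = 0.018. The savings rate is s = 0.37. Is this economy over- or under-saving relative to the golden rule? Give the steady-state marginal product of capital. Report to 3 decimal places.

n + g + δ = 0.018 + 0.015 + 0.108 = 0.141.
Steady-state k*: s·k^0.25 = 0.141·k gives k* = (0.37/0.141)^(1/0.75) ≈ 3.6195.
MPK = 0.25·3.6195^(-0.75) ≈ 0.0953.
MPK < n+g+δ = 0.141, so the economy is dynamically inefficient (over-saving).

over-saving; MPK ≈ 0.095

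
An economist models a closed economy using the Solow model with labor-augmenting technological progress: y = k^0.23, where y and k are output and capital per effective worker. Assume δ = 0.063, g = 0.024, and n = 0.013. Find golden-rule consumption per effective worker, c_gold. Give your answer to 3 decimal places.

n + g + δ = 0.013 + 0.024 + 0.063 = 0.1.
Maximizing c = f(k) − (n+g+δ)·k gives f'(k) = n+g+δ, i.e. 0.23·k^(0.23−1) = 0.1, so k_gold = (0.23/0.1)^(1/0.77) ≈ 2.9497.
y_gold = 2.9497^0.23 ≈ 1.2825.
c_gold = y_gold − (n+g+δ)·k_gold = 1.2825 − 0.1·2.9497 ≈ 0.9875.

c_gold ≈ 0.988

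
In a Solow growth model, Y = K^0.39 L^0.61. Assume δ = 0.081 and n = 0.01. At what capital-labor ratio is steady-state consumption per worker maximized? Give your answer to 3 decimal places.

k_gold ≈ 10.867

The effective depreciation rate is n + δ = 0.01 + 0.081 = 0.091.
Golden rule sets MPK = n+δ: 0.39·k^(0.39−1) = 0.091, so k_gold = (0.39/0.091)^(1/0.61) ≈ 10.8668.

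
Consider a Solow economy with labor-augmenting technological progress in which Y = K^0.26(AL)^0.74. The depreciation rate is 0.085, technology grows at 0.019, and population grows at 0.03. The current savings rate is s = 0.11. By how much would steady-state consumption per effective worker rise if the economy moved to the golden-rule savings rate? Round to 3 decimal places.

Δc ≈ 0.104

Capital per effective worker breaks even when investment replaces (n + g + δ)·k; here n + g + δ = 0.134.
Current steady state (s = 0.11): k* = (0.11/0.134)^(1/0.74) ≈ 0.7659, y* = 0.7659^0.26 ≈ 0.9330, c* = (1−0.11)·0.9330 ≈ 0.8304.
At the golden rule the marginal product of capital equals n+g+δ: 0.26·k^(0.26−1) = 0.134. Solving, k_gold = (0.26/0.134)^(1/0.74) ≈ 2.4491.
y_gold = 2.4491^0.26 ≈ 1.2622, c_gold = y_gold − 0.134·k_gold ≈ 0.9341.
Gain: Δc = 0.9341 − 0.8304 ≈ 0.1037.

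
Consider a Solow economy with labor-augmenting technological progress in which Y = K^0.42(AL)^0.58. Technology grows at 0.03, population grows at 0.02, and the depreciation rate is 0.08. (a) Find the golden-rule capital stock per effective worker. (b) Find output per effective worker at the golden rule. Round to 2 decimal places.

Capital per effective worker breaks even when investment replaces (n + g + δ)·k; here n + g + δ = 0.13.
Maximizing c = f(k) − (n+g+δ)·k gives f'(k) = n+g+δ, i.e. 0.42·k^(0.42−1) = 0.13, so k_gold = (0.42/0.13)^(1/0.58) ≈ 7.5529.
y_gold = 7.5529^0.42 ≈ 2.3378.

(a) k_gold ≈ 7.55; (b) y_gold ≈ 2.34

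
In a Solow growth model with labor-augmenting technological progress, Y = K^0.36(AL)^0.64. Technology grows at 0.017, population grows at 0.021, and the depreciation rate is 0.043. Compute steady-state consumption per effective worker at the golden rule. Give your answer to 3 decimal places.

c_gold ≈ 1.481

The effective depreciation rate is n + g + δ = 0.021 + 0.017 + 0.043 = 0.081.
At the golden rule the marginal product of capital equals n+g+δ: 0.36·k^(0.36−1) = 0.081. Solving, k_gold = (0.36/0.081)^(1/0.64) ≈ 10.2852.
y_gold = 10.2852^0.36 ≈ 2.3142.
c_gold = y_gold − (n+g+δ)·k_gold = 2.3142 − 0.081·10.2852 ≈ 1.4811.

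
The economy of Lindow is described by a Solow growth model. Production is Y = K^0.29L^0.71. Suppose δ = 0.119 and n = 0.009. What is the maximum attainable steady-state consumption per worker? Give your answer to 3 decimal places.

c_gold ≈ 0.992

n + δ = 0.009 + 0.119 = 0.128.
Golden rule sets MPK = n+δ: 0.29·k^(0.29−1) = 0.128, so k_gold = (0.29/0.128)^(1/0.71) ≈ 3.1642.
y_gold = 3.1642^0.29 ≈ 1.3966.
c_gold = y_gold − (n+δ)·k_gold = 1.3966 − 0.128·3.1642 ≈ 0.9916.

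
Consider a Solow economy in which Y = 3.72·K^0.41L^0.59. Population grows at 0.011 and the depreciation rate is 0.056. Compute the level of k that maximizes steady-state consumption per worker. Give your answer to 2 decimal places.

k_gold ≈ 199.72

The effective depreciation rate is n + δ = 0.011 + 0.056 = 0.067.
At the golden rule the marginal product of capital equals n+δ: 0.41·3.72·k^(0.41−1) = 0.067. Solving, k_gold = (0.41·3.72/0.067)^(1/0.59) ≈ 199.7226.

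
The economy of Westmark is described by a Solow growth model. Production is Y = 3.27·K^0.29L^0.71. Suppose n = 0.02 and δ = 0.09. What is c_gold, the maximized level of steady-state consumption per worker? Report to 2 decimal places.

c_gold ≈ 5.60

Break-even investment rate: n + δ = 0.02 + 0.09 = 0.11.
At the golden rule the marginal product of capital equals n+δ: 0.29·3.27·k^(0.29−1) = 0.11. Solving, k_gold = (0.29·3.27/0.11)^(1/0.71) ≈ 20.7817.
y_gold = 3.27·20.7817^0.29 ≈ 7.8827.
c_gold = y_gold − (n+δ)·k_gold = 7.8827 − 0.11·20.7817 ≈ 5.5967.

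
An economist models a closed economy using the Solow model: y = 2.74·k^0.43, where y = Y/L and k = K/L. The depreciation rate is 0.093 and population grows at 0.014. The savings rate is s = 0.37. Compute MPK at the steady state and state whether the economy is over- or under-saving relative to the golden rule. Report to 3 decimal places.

under-saving; MPK ≈ 0.124

n + δ = 0.014 + 0.093 = 0.107.
Steady-state k*: s·A·k^0.43 = 0.107·k gives k* = (0.37·2.74/0.107)^(1/0.57) ≈ 51.6747.
MPK = 0.43·2.74·51.6747^(-0.57) ≈ 0.1244.
MPK > n+δ = 0.107, so the economy is dynamically efficient (under-saving).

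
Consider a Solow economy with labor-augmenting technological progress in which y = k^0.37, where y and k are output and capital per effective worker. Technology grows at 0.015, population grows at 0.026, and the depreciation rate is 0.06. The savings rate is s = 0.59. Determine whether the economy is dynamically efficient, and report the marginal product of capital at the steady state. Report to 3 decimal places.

n + g + δ = 0.026 + 0.015 + 0.06 = 0.101.
Steady-state k*: s·k^0.37 = 0.101·k gives k* = (0.59/0.101)^(1/0.63) ≈ 16.4708.
MPK = 0.37·16.4708^(-0.63) ≈ 0.0633.
MPK < n+g+δ = 0.101, so the economy is dynamically inefficient (over-saving).

dynamically inefficient; MPK ≈ 0.063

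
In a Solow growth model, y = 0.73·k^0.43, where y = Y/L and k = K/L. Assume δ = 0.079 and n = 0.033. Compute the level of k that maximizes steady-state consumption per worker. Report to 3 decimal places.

Capital per worker breaks even when investment replaces (n + δ)·k; here n + δ = 0.112.
Golden rule sets MPK = n+δ: 0.43·0.73·k^(0.43−1) = 0.112, so k_gold = (0.43·0.73/0.112)^(1/0.57) ≈ 6.0984.

k_gold ≈ 6.098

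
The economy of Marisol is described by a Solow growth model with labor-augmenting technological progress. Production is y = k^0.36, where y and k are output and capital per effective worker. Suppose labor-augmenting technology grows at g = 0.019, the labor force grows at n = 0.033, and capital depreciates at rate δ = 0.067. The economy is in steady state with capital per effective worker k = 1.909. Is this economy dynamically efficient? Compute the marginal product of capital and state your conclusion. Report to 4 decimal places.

The effective depreciation rate is n + g + δ = 0.033 + 0.019 + 0.067 = 0.119.
MPK = 0.36·k^(0.36−1) = 0.36·1.909^(-0.64) ≈ 0.2380.
MPK > 0.119, so the economy is dynamically efficient (under-saving).

dynamically efficient; MPK ≈ 0.2380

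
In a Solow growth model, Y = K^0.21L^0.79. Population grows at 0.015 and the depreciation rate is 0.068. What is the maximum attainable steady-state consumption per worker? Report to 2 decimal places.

The effective depreciation rate is n + δ = 0.015 + 0.068 = 0.083.
At the golden rule the marginal product of capital equals n+δ: 0.21·k^(0.21−1) = 0.083. Solving, k_gold = (0.21/0.083)^(1/0.79) ≈ 3.2382.
y_gold = 3.2382^0.21 ≈ 1.2799.
c_gold = y_gold − (n+δ)·k_gold = 1.2799 − 0.083·3.2382 ≈ 1.0111.

c_gold ≈ 1.01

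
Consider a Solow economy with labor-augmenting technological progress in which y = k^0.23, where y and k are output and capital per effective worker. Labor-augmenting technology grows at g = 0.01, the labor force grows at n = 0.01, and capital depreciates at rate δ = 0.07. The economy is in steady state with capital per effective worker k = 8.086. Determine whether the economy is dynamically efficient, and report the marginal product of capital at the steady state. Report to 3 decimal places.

dynamically inefficient; MPK ≈ 0.046

n + g + δ = 0.01 + 0.01 + 0.07 = 0.09.
MPK = 0.23·k^(0.23−1) = 0.23·8.086^(-0.77) ≈ 0.0460.
MPK < 0.09, so the economy is dynamically inefficient (over-saving).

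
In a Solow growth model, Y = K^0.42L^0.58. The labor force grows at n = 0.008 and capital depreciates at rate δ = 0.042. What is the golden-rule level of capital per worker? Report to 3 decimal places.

The effective depreciation rate is n + δ = 0.008 + 0.042 = 0.05.
Golden rule sets MPK = n+δ: 0.42·k^(0.42−1) = 0.05, so k_gold = (0.42/0.05)^(1/0.58) ≈ 39.2270.

k_gold ≈ 39.227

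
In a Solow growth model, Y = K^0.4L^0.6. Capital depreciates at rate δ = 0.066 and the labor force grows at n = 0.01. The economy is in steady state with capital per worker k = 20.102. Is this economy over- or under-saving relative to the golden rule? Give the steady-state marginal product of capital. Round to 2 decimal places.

over-saving; MPK ≈ 0.07

n + δ = 0.01 + 0.066 = 0.076.
MPK = 0.4·k^(0.4−1) = 0.4·20.102^(-0.6) ≈ 0.0661.
MPK < 0.076, so the economy is dynamically inefficient (over-saving).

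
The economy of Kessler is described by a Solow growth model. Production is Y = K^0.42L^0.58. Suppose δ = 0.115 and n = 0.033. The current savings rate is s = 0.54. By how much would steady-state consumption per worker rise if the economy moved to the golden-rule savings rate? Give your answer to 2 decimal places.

Δc ≈ 0.06

Capital per worker breaks even when investment replaces (n + δ)·k; here n + δ = 0.148.
Current steady state (s = 0.54): k* = (0.54/0.148)^(1/0.58) ≈ 9.3152, y* = 9.3152^0.42 ≈ 2.5531, c* = (1−0.54)·2.5531 ≈ 1.1744.
Maximizing c = f(k) − (n+δ)·k gives f'(k) = n+δ, i.e. 0.42·k^(0.42−1) = 0.148, so k_gold = (0.42/0.148)^(1/0.58) ≈ 6.0397.
y_gold = 6.0397^0.42 ≈ 2.1283, c_gold = y_gold − 0.148·k_gold ≈ 1.2344.
Gain: Δc = 1.2344 − 1.1744 ≈ 0.0600.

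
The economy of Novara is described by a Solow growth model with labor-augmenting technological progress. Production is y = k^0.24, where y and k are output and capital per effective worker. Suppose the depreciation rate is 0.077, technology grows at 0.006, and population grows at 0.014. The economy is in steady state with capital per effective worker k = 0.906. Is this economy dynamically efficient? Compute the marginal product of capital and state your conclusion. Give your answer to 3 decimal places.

n + g + δ = 0.014 + 0.006 + 0.077 = 0.097.
MPK = 0.24·k^(0.24−1) = 0.24·0.906^(-0.76) ≈ 0.2587.
MPK > 0.097, so the economy is dynamically efficient (under-saving).

dynamically efficient; MPK ≈ 0.259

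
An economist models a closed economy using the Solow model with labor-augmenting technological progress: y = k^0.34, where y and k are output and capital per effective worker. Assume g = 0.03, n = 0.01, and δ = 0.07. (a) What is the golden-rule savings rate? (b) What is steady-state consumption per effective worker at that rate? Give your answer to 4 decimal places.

(a) s_gold = 0.3400; (b) c_gold ≈ 1.1804

The effective depreciation rate is n + g + δ = 0.01 + 0.03 + 0.07 = 0.11.
For Cobb-Douglas, s_gold equals capital's share: s_gold = 0.34.
Golden rule sets MPK = n+g+δ: 0.34·k^(0.34−1) = 0.11, so k_gold = (0.34/0.11)^(1/0.66) ≈ 5.5278.
y_gold = 5.5278^0.34 ≈ 1.7884; c_gold = (1−0.34)·y_gold ≈ 1.1804.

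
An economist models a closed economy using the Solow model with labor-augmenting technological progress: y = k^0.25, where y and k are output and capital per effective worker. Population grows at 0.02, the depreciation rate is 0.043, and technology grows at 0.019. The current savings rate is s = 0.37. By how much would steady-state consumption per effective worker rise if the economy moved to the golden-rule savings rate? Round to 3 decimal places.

Δc ≈ 0.046

Break-even investment rate: n + g + δ = 0.02 + 0.019 + 0.043 = 0.082.
Current steady state (s = 0.37): k* = (0.37/0.082)^(1/0.75) ≈ 7.4562, y* = 7.4562^0.25 ≈ 1.6525, c* = (1−0.37)·1.6525 ≈ 1.0410.
Setting f'(k) = n+g+δ gives 0.25·k^(0.25−1) = 0.082, hence k_gold = (0.25/0.082)^(1/0.75) ≈ 4.4208.
y_gold = 4.4208^0.25 ≈ 1.4500, c_gold = y_gold − 0.082·k_gold ≈ 1.0875.
Gain: Δc = 1.0875 − 1.0410 ≈ 0.0465.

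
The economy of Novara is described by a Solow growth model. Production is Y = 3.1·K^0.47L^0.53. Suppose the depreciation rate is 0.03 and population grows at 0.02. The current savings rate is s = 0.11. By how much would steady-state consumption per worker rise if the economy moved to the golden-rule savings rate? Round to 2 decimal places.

Δc ≈ 17.54

The effective depreciation rate is n + δ = 0.02 + 0.03 = 0.05.
Current steady state (s = 0.11): k* = (0.11·3.1/0.05)^(1/0.53) ≈ 37.4264, y* = 3.1·37.4264^0.47 ≈ 17.0120, c* = (1−0.11)·17.0120 ≈ 15.1407.
Golden rule sets MPK = n+δ: 0.47·3.1·k^(0.47−1) = 0.05, so k_gold = (0.47·3.1/0.05)^(1/0.53) ≈ 579.6793.
y_gold = 3.1·579.6793^0.47 ≈ 61.6680, c_gold = y_gold − 0.05·k_gold ≈ 32.6840.
Gain: Δc = 32.6840 − 15.1407 ≈ 17.5434.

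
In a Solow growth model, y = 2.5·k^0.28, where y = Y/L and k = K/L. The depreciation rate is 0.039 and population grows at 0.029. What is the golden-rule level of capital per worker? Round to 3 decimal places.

Break-even investment rate: n + δ = 0.029 + 0.039 = 0.068.
Maximizing c = f(k) − (n+δ)·k gives f'(k) = n+δ, i.e. 0.28·2.5·k^(0.28−1) = 0.068, so k_gold = (0.28·2.5/0.068)^(1/0.72) ≈ 25.4902.

k_gold ≈ 25.490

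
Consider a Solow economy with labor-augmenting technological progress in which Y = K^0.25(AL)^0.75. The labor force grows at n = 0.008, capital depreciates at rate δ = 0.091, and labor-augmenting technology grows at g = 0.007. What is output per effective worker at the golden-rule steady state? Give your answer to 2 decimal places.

y_gold ≈ 1.33

The effective depreciation rate is n + g + δ = 0.008 + 0.007 + 0.091 = 0.106.
Setting f'(k) = n+g+δ gives 0.25·k^(0.25−1) = 0.106, hence k_gold = (0.25/0.106)^(1/0.75) ≈ 3.1394.
Output: y_gold = k_gold^0.25 = 3.1394^0.25 ≈ 1.3311.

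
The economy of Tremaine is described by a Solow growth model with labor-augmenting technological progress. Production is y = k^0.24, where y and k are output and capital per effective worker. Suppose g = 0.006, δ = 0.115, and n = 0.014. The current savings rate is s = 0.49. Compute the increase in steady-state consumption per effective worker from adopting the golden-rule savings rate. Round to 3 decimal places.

Capital per effective worker breaks even when investment replaces (n + g + δ)·k; here n + g + δ = 0.135.
Current steady state (s = 0.49): k* = (0.49/0.135)^(1/0.76) ≈ 5.4533, y* = 5.4533^0.24 ≈ 1.5024, c* = (1−0.49)·1.5024 ≈ 0.7662.
Golden rule sets MPK = n+g+δ: 0.24·k^(0.24−1) = 0.135, so k_gold = (0.24/0.135)^(1/0.76) ≈ 2.1320.
y_gold = 2.1320^0.24 ≈ 1.1992, c_gold = y_gold − 0.135·k_gold ≈ 0.9114.
Gain: Δc = 0.9114 − 0.7662 ≈ 0.1452.

Δc ≈ 0.145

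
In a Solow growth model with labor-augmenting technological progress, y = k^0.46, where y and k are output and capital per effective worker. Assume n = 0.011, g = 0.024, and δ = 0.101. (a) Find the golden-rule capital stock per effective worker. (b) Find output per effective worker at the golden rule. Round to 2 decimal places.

The effective depreciation rate is n + g + δ = 0.011 + 0.024 + 0.101 = 0.136.
At the golden rule the marginal product of capital equals n+g+δ: 0.46·k^(0.46−1) = 0.136. Solving, k_gold = (0.46/0.136)^(1/0.54) ≈ 9.5507.
y_gold = 9.5507^0.46 ≈ 2.8237.

(a) k_gold ≈ 9.55; (b) y_gold ≈ 2.82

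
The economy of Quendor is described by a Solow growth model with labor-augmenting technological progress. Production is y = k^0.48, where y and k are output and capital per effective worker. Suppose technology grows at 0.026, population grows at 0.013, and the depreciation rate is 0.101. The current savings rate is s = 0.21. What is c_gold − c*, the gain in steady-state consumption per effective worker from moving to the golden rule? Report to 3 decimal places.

Δc ≈ 0.473

Break-even investment rate: n + g + δ = 0.013 + 0.026 + 0.101 = 0.14.
Current steady state (s = 0.21): k* = (0.21/0.14)^(1/0.52) ≈ 2.1809, y* = 2.1809^0.48 ≈ 1.4539, c* = (1−0.21)·1.4539 ≈ 1.1486.
At the golden rule the marginal product of capital equals n+g+δ: 0.48·k^(0.48−1) = 0.14. Solving, k_gold = (0.48/0.14)^(1/0.52) ≈ 10.6921.
y_gold = 10.6921^0.48 ≈ 3.1185, c_gold = y_gold − 0.14·k_gold ≈ 1.6216.
Gain: Δc = 1.6216 − 1.1486 ≈ 0.4730.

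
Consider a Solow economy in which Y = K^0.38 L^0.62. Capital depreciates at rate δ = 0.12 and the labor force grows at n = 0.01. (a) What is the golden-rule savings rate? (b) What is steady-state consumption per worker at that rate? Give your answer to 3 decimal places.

(a) s_gold = 0.380; (b) c_gold ≈ 1.196

Break-even investment rate: n + δ = 0.01 + 0.12 = 0.13.
For Cobb-Douglas, s_gold equals capital's share: s_gold = 0.38.
At the golden rule the marginal product of capital equals n+δ: 0.38·k^(0.38−1) = 0.13. Solving, k_gold = (0.38/0.13)^(1/0.62) ≈ 5.6410.
y_gold = 5.6410^0.38 ≈ 1.9298; c_gold = (1−0.38)·y_gold ≈ 1.1965.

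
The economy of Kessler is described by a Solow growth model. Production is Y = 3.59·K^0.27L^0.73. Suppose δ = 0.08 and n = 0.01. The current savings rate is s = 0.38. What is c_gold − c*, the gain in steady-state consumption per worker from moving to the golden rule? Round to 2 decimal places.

The effective depreciation rate is n + δ = 0.01 + 0.08 = 0.09.
Current steady state (s = 0.38): k* = (0.38·3.59/0.09)^(1/0.73) ≈ 41.4294, y* = 3.59·41.4294^0.27 ≈ 9.8122, c* = (1−0.38)·9.8122 ≈ 6.0836.
Golden rule sets MPK = n+δ: 0.27·3.59·k^(0.27−1) = 0.09, so k_gold = (0.27·3.59/0.09)^(1/0.73) ≈ 25.9414.
y_gold = 3.59·25.9414^0.27 ≈ 8.6471, c_gold = y_gold − 0.09·k_gold ≈ 6.3124.
Gain: Δc = 6.3124 − 6.0836 ≈ 0.2288.

Δc ≈ 0.23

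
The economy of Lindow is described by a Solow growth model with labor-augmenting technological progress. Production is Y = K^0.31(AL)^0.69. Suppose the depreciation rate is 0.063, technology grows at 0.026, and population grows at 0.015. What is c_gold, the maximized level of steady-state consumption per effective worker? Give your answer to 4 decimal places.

c_gold ≈ 1.1271

The effective depreciation rate is n + g + δ = 0.015 + 0.026 + 0.063 = 0.104.
Maximizing c = f(k) − (n+g+δ)·k gives f'(k) = n+g+δ, i.e. 0.31·k^(0.31−1) = 0.104, so k_gold = (0.31/0.104)^(1/0.69) ≈ 4.8689.
y_gold = 4.8689^0.31 ≈ 1.6334.
c_gold = y_gold − (n+g+δ)·k_gold = 1.6334 − 0.104·4.8689 ≈ 1.1271.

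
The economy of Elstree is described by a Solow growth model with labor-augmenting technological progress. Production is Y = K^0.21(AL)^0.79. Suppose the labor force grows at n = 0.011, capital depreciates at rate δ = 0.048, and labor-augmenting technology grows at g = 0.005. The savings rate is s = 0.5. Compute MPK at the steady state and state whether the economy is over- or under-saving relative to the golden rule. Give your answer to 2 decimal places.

over-saving; MPK ≈ 0.03

Break-even investment rate: n + g + δ = 0.011 + 0.005 + 0.048 = 0.064.
Steady-state k*: s·k^0.21 = 0.064·k gives k* = (0.5/0.064)^(1/0.79) ≈ 13.4932.
MPK = 0.21·13.4932^(-0.79) ≈ 0.0269.
MPK < n+g+δ = 0.064, so the economy is dynamically inefficient (over-saving).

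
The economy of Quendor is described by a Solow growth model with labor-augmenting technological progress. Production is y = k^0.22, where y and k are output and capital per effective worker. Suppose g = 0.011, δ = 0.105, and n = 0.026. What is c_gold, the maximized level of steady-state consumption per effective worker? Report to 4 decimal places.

c_gold ≈ 0.8825

Capital per effective worker breaks even when investment replaces (n + g + δ)·k; here n + g + δ = 0.142.
Golden rule sets MPK = n+g+δ: 0.22·k^(0.22−1) = 0.142, so k_gold = (0.22/0.142)^(1/0.78) ≈ 1.7529.
y_gold = 1.7529^0.22 ≈ 1.1314.
c_gold = y_gold − (n+g+δ)·k_gold = 1.1314 − 0.142·1.7529 ≈ 0.8825.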